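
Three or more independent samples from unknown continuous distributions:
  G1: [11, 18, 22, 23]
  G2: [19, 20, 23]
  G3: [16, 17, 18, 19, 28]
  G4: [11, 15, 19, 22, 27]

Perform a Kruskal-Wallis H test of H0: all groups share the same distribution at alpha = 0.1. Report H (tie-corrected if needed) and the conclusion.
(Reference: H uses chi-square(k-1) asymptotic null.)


Step 1: Combine all N = 17 observations and assign midranks.
sorted (value, group, rank): (11,G1,1.5), (11,G4,1.5), (15,G4,3), (16,G3,4), (17,G3,5), (18,G1,6.5), (18,G3,6.5), (19,G2,9), (19,G3,9), (19,G4,9), (20,G2,11), (22,G1,12.5), (22,G4,12.5), (23,G1,14.5), (23,G2,14.5), (27,G4,16), (28,G3,17)
Step 2: Sum ranks within each group.
R_1 = 35 (n_1 = 4)
R_2 = 34.5 (n_2 = 3)
R_3 = 41.5 (n_3 = 5)
R_4 = 42 (n_4 = 5)
Step 3: H = 12/(N(N+1)) * sum(R_i^2/n_i) - 3(N+1)
     = 12/(17*18) * (35^2/4 + 34.5^2/3 + 41.5^2/5 + 42^2/5) - 3*18
     = 0.039216 * 1400.25 - 54
     = 0.911765.
Step 4: Ties present; correction factor C = 1 - 48/(17^3 - 17) = 0.990196. Corrected H = 0.911765 / 0.990196 = 0.920792.
Step 5: Under H0, H ~ chi^2(3); p-value = 0.820408.
Step 6: alpha = 0.1. fail to reject H0.

H = 0.9208, df = 3, p = 0.820408, fail to reject H0.


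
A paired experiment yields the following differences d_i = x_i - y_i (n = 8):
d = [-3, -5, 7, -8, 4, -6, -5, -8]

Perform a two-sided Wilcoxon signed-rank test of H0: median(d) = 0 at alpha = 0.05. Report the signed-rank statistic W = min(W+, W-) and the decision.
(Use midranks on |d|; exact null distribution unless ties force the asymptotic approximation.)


Step 1: Drop any zero differences (none here) and take |d_i|.
|d| = [3, 5, 7, 8, 4, 6, 5, 8]
Step 2: Midrank |d_i| (ties get averaged ranks).
ranks: |3|->1, |5|->3.5, |7|->6, |8|->7.5, |4|->2, |6|->5, |5|->3.5, |8|->7.5
Step 3: Attach original signs; sum ranks with positive sign and with negative sign.
W+ = 6 + 2 = 8
W- = 1 + 3.5 + 7.5 + 5 + 3.5 + 7.5 = 28
(Check: W+ + W- = 36 should equal n(n+1)/2 = 36.)
Step 4: Test statistic W = min(W+, W-) = 8.
Step 5: Ties in |d|, so use the tie-corrected normal approximation.
        E[W] = n(n+1)/4 = 8*9/4 = 18.
        Tie groups: |d|=5 (t=2), |d|=8 (t=2); sum(t^3 - t) = 12.
        Var[W] = n(n+1)(2n+1)/24 - sum(t^3-t)/48 = 1224/24 - 12/48 = 50.75.
        z = (W - E[W]) / sqrt(Var[W]) = (8 - 18) / 7.1239 = -1.4037.
        Two-sided p = 2*Phi(z) = 0.160401.
Step 6: alpha = 0.05. fail to reject H0.

W+ = 8, W- = 28, W = min = 8, p = 0.160401, fail to reject H0.


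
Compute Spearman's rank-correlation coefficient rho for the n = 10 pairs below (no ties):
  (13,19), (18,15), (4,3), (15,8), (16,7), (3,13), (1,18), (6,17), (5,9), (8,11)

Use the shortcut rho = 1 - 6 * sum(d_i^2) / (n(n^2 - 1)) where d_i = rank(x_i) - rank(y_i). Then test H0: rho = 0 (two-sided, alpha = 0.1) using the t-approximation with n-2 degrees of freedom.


Step 1: Rank x and y separately (midranks; no ties here).
rank(x): 13->7, 18->10, 4->3, 15->8, 16->9, 3->2, 1->1, 6->5, 5->4, 8->6
rank(y): 19->10, 15->7, 3->1, 8->3, 7->2, 13->6, 18->9, 17->8, 9->4, 11->5
Step 2: d_i = R_x(i) - R_y(i); compute d_i^2.
  (7-10)^2=9, (10-7)^2=9, (3-1)^2=4, (8-3)^2=25, (9-2)^2=49, (2-6)^2=16, (1-9)^2=64, (5-8)^2=9, (4-4)^2=0, (6-5)^2=1
sum(d^2) = 186.
Step 3: rho = 1 - 6*186 / (10*(10^2 - 1)) = 1 - 1116/990 = -0.127273.
Step 4: Under H0, t = rho * sqrt((n-2)/(1-rho^2)) = -0.3629 ~ t(8).
Step 5: Two-sided p-value from the t-distribution with 8 df = 0.726057.
Step 6: alpha = 0.1. fail to reject H0.

rho = -0.1273, p = 0.726057, fail to reject H0 at alpha = 0.1.


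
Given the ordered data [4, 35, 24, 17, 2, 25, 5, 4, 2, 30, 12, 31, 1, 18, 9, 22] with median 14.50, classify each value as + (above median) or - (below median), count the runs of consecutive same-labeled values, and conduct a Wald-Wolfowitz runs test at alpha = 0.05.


Step 1: Compute median = 14.50; label A = above, B = below.
Labels in order: BAAABABBBABABABA  (n_A = 8, n_B = 8)
Step 2: Count runs R = 12.
Step 3: Under H0 (random ordering), E[R] = 2*n_A*n_B/(n_A+n_B) + 1 = 2*8*8/16 + 1 = 9.0000.
        Var[R] = 2*n_A*n_B*(2*n_A*n_B - n_A - n_B) / ((n_A+n_B)^2 * (n_A+n_B-1)) = 14336/3840 = 3.7333.
        SD[R] = 1.9322.
Step 4: Continuity-corrected z = (R - 0.5 - E[R]) / SD[R] = (12 - 0.5 - 9.0000) / 1.9322 = 1.2939.
Step 5: Two-sided p-value via normal approximation = 2*(1 - Phi(|z|)) = 0.195709.
Step 6: alpha = 0.05. fail to reject H0.

R = 12, z = 1.2939, p = 0.195709, fail to reject H0.


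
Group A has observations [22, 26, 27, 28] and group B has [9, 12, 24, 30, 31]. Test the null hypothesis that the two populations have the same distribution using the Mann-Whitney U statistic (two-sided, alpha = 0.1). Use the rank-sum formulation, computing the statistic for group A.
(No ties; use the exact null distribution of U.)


Step 1: Combine and sort all 9 observations; assign midranks.
sorted (value, group): (9,Y), (12,Y), (22,X), (24,Y), (26,X), (27,X), (28,X), (30,Y), (31,Y)
ranks: 9->1, 12->2, 22->3, 24->4, 26->5, 27->6, 28->7, 30->8, 31->9
Step 2: Rank sum for X: R1 = 3 + 5 + 6 + 7 = 21.
Step 3: U_X = R1 - n1(n1+1)/2 = 21 - 4*5/2 = 21 - 10 = 11.
       U_Y = n1*n2 - U_X = 20 - 11 = 9.
Step 4: No ties, so the exact null distribution of U (based on enumerating the C(9,4) = 126 equally likely rank assignments) gives the two-sided p-value.
Step 5: p-value = 0.904762; compare to alpha = 0.1. fail to reject H0.

U_X = 11, p = 0.904762, fail to reject H0 at alpha = 0.1.


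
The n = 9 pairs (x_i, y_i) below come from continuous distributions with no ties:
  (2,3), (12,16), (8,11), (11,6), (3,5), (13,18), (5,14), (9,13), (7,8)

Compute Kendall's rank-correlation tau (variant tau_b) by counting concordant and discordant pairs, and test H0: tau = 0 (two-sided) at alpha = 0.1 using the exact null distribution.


Step 1: Enumerate the 36 unordered pairs (i,j) with i<j and classify each by sign(x_j-x_i) * sign(y_j-y_i).
  (1,2):dx=+10,dy=+13->C; (1,3):dx=+6,dy=+8->C; (1,4):dx=+9,dy=+3->C; (1,5):dx=+1,dy=+2->C
  (1,6):dx=+11,dy=+15->C; (1,7):dx=+3,dy=+11->C; (1,8):dx=+7,dy=+10->C; (1,9):dx=+5,dy=+5->C
  (2,3):dx=-4,dy=-5->C; (2,4):dx=-1,dy=-10->C; (2,5):dx=-9,dy=-11->C; (2,6):dx=+1,dy=+2->C
  (2,7):dx=-7,dy=-2->C; (2,8):dx=-3,dy=-3->C; (2,9):dx=-5,dy=-8->C; (3,4):dx=+3,dy=-5->D
  (3,5):dx=-5,dy=-6->C; (3,6):dx=+5,dy=+7->C; (3,7):dx=-3,dy=+3->D; (3,8):dx=+1,dy=+2->C
  (3,9):dx=-1,dy=-3->C; (4,5):dx=-8,dy=-1->C; (4,6):dx=+2,dy=+12->C; (4,7):dx=-6,dy=+8->D
  (4,8):dx=-2,dy=+7->D; (4,9):dx=-4,dy=+2->D; (5,6):dx=+10,dy=+13->C; (5,7):dx=+2,dy=+9->C
  (5,8):dx=+6,dy=+8->C; (5,9):dx=+4,dy=+3->C; (6,7):dx=-8,dy=-4->C; (6,8):dx=-4,dy=-5->C
  (6,9):dx=-6,dy=-10->C; (7,8):dx=+4,dy=-1->D; (7,9):dx=+2,dy=-6->D; (8,9):dx=-2,dy=-5->C
Step 2: C = 29, D = 7, total pairs = 36.
Step 3: tau = (C - D)/(n(n-1)/2) = (29 - 7)/36 = 0.611111.
Step 4: Exact two-sided p-value (enumerate n! = 362880 permutations of y under H0): p = 0.024741.
Step 5: alpha = 0.1. reject H0.

tau_b = 0.6111 (C=29, D=7), p = 0.024741, reject H0.


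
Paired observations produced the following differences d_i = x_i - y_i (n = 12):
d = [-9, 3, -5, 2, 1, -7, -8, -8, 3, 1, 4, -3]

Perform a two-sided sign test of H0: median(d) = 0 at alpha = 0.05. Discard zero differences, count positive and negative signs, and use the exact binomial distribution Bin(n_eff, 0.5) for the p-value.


Step 1: Discard zero differences. Original n = 12; n_eff = number of nonzero differences = 12.
Nonzero differences (with sign): -9, +3, -5, +2, +1, -7, -8, -8, +3, +1, +4, -3
Step 2: Count signs: positive = 6, negative = 6.
Step 3: Under H0: P(positive) = 0.5, so the number of positives S ~ Bin(12, 0.5).
Step 4: Two-sided exact p-value = sum of Bin(12,0.5) probabilities at or below the observed probability = 1.000000.
Step 5: alpha = 0.05. fail to reject H0.

n_eff = 12, pos = 6, neg = 6, p = 1.000000, fail to reject H0.


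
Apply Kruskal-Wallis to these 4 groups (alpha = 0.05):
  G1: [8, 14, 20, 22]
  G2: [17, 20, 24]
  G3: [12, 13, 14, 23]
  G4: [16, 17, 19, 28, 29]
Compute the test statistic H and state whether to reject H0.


Step 1: Combine all N = 16 observations and assign midranks.
sorted (value, group, rank): (8,G1,1), (12,G3,2), (13,G3,3), (14,G1,4.5), (14,G3,4.5), (16,G4,6), (17,G2,7.5), (17,G4,7.5), (19,G4,9), (20,G1,10.5), (20,G2,10.5), (22,G1,12), (23,G3,13), (24,G2,14), (28,G4,15), (29,G4,16)
Step 2: Sum ranks within each group.
R_1 = 28 (n_1 = 4)
R_2 = 32 (n_2 = 3)
R_3 = 22.5 (n_3 = 4)
R_4 = 53.5 (n_4 = 5)
Step 3: H = 12/(N(N+1)) * sum(R_i^2/n_i) - 3(N+1)
     = 12/(16*17) * (28^2/4 + 32^2/3 + 22.5^2/4 + 53.5^2/5) - 3*17
     = 0.044118 * 1236.35 - 51
     = 3.544669.
Step 4: Ties present; correction factor C = 1 - 18/(16^3 - 16) = 0.995588. Corrected H = 3.544669 / 0.995588 = 3.560377.
Step 5: Under H0, H ~ chi^2(3); p-value = 0.313015.
Step 6: alpha = 0.05. fail to reject H0.

H = 3.5604, df = 3, p = 0.313015, fail to reject H0.


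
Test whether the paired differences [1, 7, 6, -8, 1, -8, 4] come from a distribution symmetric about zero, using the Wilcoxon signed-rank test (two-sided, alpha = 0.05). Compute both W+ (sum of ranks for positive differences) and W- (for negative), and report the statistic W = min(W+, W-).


Step 1: Drop any zero differences (none here) and take |d_i|.
|d| = [1, 7, 6, 8, 1, 8, 4]
Step 2: Midrank |d_i| (ties get averaged ranks).
ranks: |1|->1.5, |7|->5, |6|->4, |8|->6.5, |1|->1.5, |8|->6.5, |4|->3
Step 3: Attach original signs; sum ranks with positive sign and with negative sign.
W+ = 1.5 + 5 + 4 + 1.5 + 3 = 15
W- = 6.5 + 6.5 = 13
(Check: W+ + W- = 28 should equal n(n+1)/2 = 28.)
Step 4: Test statistic W = min(W+, W-) = 13.
Step 5: Ties in |d|, so use the tie-corrected normal approximation.
        E[W] = n(n+1)/4 = 7*8/4 = 14.
        Tie groups: |d|=1 (t=2), |d|=8 (t=2); sum(t^3 - t) = 12.
        Var[W] = n(n+1)(2n+1)/24 - sum(t^3-t)/48 = 840/24 - 12/48 = 34.75.
        z = (W - E[W]) / sqrt(Var[W]) = (13 - 14) / 5.8949 = -0.1696.
        Two-sided p = 2*Phi(z) = 0.865295.
Step 6: alpha = 0.05. fail to reject H0.

W+ = 15, W- = 13, W = min = 13, p = 0.865295, fail to reject H0.


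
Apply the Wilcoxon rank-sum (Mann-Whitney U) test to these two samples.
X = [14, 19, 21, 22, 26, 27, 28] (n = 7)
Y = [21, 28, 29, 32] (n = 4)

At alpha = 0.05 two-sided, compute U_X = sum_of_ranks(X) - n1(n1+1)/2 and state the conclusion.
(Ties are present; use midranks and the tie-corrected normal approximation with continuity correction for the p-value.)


Step 1: Combine and sort all 11 observations; assign midranks.
sorted (value, group): (14,X), (19,X), (21,X), (21,Y), (22,X), (26,X), (27,X), (28,X), (28,Y), (29,Y), (32,Y)
ranks: 14->1, 19->2, 21->3.5, 21->3.5, 22->5, 26->6, 27->7, 28->8.5, 28->8.5, 29->10, 32->11
Step 2: Rank sum for X: R1 = 1 + 2 + 3.5 + 5 + 6 + 7 + 8.5 = 33.
Step 3: U_X = R1 - n1(n1+1)/2 = 33 - 7*8/2 = 33 - 28 = 5.
       U_Y = n1*n2 - U_X = 28 - 5 = 23.
Step 4: Ties are present, so use the tie-corrected normal approximation (with continuity correction) for the p-value.
Step 5: p-value = 0.106592; compare to alpha = 0.05. fail to reject H0.

U_X = 5, p = 0.106592, fail to reject H0 at alpha = 0.05.


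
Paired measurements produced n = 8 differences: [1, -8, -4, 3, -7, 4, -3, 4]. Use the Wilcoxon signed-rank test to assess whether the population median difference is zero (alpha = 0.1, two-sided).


Step 1: Drop any zero differences (none here) and take |d_i|.
|d| = [1, 8, 4, 3, 7, 4, 3, 4]
Step 2: Midrank |d_i| (ties get averaged ranks).
ranks: |1|->1, |8|->8, |4|->5, |3|->2.5, |7|->7, |4|->5, |3|->2.5, |4|->5
Step 3: Attach original signs; sum ranks with positive sign and with negative sign.
W+ = 1 + 2.5 + 5 + 5 = 13.5
W- = 8 + 5 + 7 + 2.5 = 22.5
(Check: W+ + W- = 36 should equal n(n+1)/2 = 36.)
Step 4: Test statistic W = min(W+, W-) = 13.5.
Step 5: Ties in |d|, so use the tie-corrected normal approximation.
        E[W] = n(n+1)/4 = 8*9/4 = 18.
        Tie groups: |d|=3 (t=2), |d|=4 (t=3); sum(t^3 - t) = 30.
        Var[W] = n(n+1)(2n+1)/24 - sum(t^3-t)/48 = 1224/24 - 30/48 = 50.375.
        z = (W - E[W]) / sqrt(Var[W]) = (13.5 - 18) / 7.0975 = -0.6340.
        Two-sided p = 2*Phi(z) = 0.526066.
Step 6: alpha = 0.1. fail to reject H0.

W+ = 13.5, W- = 22.5, W = min = 13.5, p = 0.526066, fail to reject H0.


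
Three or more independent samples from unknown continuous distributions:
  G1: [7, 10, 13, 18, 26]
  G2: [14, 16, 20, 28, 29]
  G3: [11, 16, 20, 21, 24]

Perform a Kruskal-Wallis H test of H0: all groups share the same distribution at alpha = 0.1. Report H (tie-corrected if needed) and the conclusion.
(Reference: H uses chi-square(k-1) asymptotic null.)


Step 1: Combine all N = 15 observations and assign midranks.
sorted (value, group, rank): (7,G1,1), (10,G1,2), (11,G3,3), (13,G1,4), (14,G2,5), (16,G2,6.5), (16,G3,6.5), (18,G1,8), (20,G2,9.5), (20,G3,9.5), (21,G3,11), (24,G3,12), (26,G1,13), (28,G2,14), (29,G2,15)
Step 2: Sum ranks within each group.
R_1 = 28 (n_1 = 5)
R_2 = 50 (n_2 = 5)
R_3 = 42 (n_3 = 5)
Step 3: H = 12/(N(N+1)) * sum(R_i^2/n_i) - 3(N+1)
     = 12/(15*16) * (28^2/5 + 50^2/5 + 42^2/5) - 3*16
     = 0.050000 * 1009.6 - 48
     = 2.480000.
Step 4: Ties present; correction factor C = 1 - 12/(15^3 - 15) = 0.996429. Corrected H = 2.480000 / 0.996429 = 2.488889.
Step 5: Under H0, H ~ chi^2(2); p-value = 0.288101.
Step 6: alpha = 0.1. fail to reject H0.

H = 2.4889, df = 2, p = 0.288101, fail to reject H0.


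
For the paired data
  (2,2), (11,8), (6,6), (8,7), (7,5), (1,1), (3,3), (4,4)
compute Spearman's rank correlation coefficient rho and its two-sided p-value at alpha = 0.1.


Step 1: Rank x and y separately (midranks; no ties here).
rank(x): 2->2, 11->8, 6->5, 8->7, 7->6, 1->1, 3->3, 4->4
rank(y): 2->2, 8->8, 6->6, 7->7, 5->5, 1->1, 3->3, 4->4
Step 2: d_i = R_x(i) - R_y(i); compute d_i^2.
  (2-2)^2=0, (8-8)^2=0, (5-6)^2=1, (7-7)^2=0, (6-5)^2=1, (1-1)^2=0, (3-3)^2=0, (4-4)^2=0
sum(d^2) = 2.
Step 3: rho = 1 - 6*2 / (8*(8^2 - 1)) = 1 - 12/504 = 0.976190.
Step 4: Under H0, t = rho * sqrt((n-2)/(1-rho^2)) = 11.0235 ~ t(6).
Step 5: Two-sided p-value from the t-distribution with 6 df = 0.000033.
Step 6: alpha = 0.1. reject H0.

rho = 0.9762, p = 0.000033, reject H0 at alpha = 0.1.


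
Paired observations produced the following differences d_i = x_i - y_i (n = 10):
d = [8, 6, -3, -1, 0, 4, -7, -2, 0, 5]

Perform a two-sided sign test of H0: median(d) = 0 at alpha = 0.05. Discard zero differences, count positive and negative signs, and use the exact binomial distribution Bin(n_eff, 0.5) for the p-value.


Step 1: Discard zero differences. Original n = 10; n_eff = number of nonzero differences = 8.
Nonzero differences (with sign): +8, +6, -3, -1, +4, -7, -2, +5
Step 2: Count signs: positive = 4, negative = 4.
Step 3: Under H0: P(positive) = 0.5, so the number of positives S ~ Bin(8, 0.5).
Step 4: Two-sided exact p-value = sum of Bin(8,0.5) probabilities at or below the observed probability = 1.000000.
Step 5: alpha = 0.05. fail to reject H0.

n_eff = 8, pos = 4, neg = 4, p = 1.000000, fail to reject H0.


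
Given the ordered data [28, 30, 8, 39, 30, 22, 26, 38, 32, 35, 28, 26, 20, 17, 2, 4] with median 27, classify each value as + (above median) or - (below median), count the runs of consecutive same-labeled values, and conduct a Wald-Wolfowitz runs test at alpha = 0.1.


Step 1: Compute median = 27; label A = above, B = below.
Labels in order: AABAABBAAAABBBBB  (n_A = 8, n_B = 8)
Step 2: Count runs R = 6.
Step 3: Under H0 (random ordering), E[R] = 2*n_A*n_B/(n_A+n_B) + 1 = 2*8*8/16 + 1 = 9.0000.
        Var[R] = 2*n_A*n_B*(2*n_A*n_B - n_A - n_B) / ((n_A+n_B)^2 * (n_A+n_B-1)) = 14336/3840 = 3.7333.
        SD[R] = 1.9322.
Step 4: Continuity-corrected z = (R + 0.5 - E[R]) / SD[R] = (6 + 0.5 - 9.0000) / 1.9322 = -1.2939.
Step 5: Two-sided p-value via normal approximation = 2*(1 - Phi(|z|)) = 0.195709.
Step 6: alpha = 0.1. fail to reject H0.

R = 6, z = -1.2939, p = 0.195709, fail to reject H0.


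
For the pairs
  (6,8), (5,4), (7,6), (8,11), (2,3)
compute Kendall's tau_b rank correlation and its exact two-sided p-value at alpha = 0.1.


Step 1: Enumerate the 10 unordered pairs (i,j) with i<j and classify each by sign(x_j-x_i) * sign(y_j-y_i).
  (1,2):dx=-1,dy=-4->C; (1,3):dx=+1,dy=-2->D; (1,4):dx=+2,dy=+3->C; (1,5):dx=-4,dy=-5->C
  (2,3):dx=+2,dy=+2->C; (2,4):dx=+3,dy=+7->C; (2,5):dx=-3,dy=-1->C; (3,4):dx=+1,dy=+5->C
  (3,5):dx=-5,dy=-3->C; (4,5):dx=-6,dy=-8->C
Step 2: C = 9, D = 1, total pairs = 10.
Step 3: tau = (C - D)/(n(n-1)/2) = (9 - 1)/10 = 0.800000.
Step 4: Exact two-sided p-value (enumerate n! = 120 permutations of y under H0): p = 0.083333.
Step 5: alpha = 0.1. reject H0.

tau_b = 0.8000 (C=9, D=1), p = 0.083333, reject H0.


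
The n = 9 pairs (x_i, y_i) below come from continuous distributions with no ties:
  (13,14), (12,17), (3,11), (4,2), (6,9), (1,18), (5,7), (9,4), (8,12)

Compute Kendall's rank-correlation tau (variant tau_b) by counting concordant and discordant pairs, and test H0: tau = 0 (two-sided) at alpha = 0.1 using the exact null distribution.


Step 1: Enumerate the 36 unordered pairs (i,j) with i<j and classify each by sign(x_j-x_i) * sign(y_j-y_i).
  (1,2):dx=-1,dy=+3->D; (1,3):dx=-10,dy=-3->C; (1,4):dx=-9,dy=-12->C; (1,5):dx=-7,dy=-5->C
  (1,6):dx=-12,dy=+4->D; (1,7):dx=-8,dy=-7->C; (1,8):dx=-4,dy=-10->C; (1,9):dx=-5,dy=-2->C
  (2,3):dx=-9,dy=-6->C; (2,4):dx=-8,dy=-15->C; (2,5):dx=-6,dy=-8->C; (2,6):dx=-11,dy=+1->D
  (2,7):dx=-7,dy=-10->C; (2,8):dx=-3,dy=-13->C; (2,9):dx=-4,dy=-5->C; (3,4):dx=+1,dy=-9->D
  (3,5):dx=+3,dy=-2->D; (3,6):dx=-2,dy=+7->D; (3,7):dx=+2,dy=-4->D; (3,8):dx=+6,dy=-7->D
  (3,9):dx=+5,dy=+1->C; (4,5):dx=+2,dy=+7->C; (4,6):dx=-3,dy=+16->D; (4,7):dx=+1,dy=+5->C
  (4,8):dx=+5,dy=+2->C; (4,9):dx=+4,dy=+10->C; (5,6):dx=-5,dy=+9->D; (5,7):dx=-1,dy=-2->C
  (5,8):dx=+3,dy=-5->D; (5,9):dx=+2,dy=+3->C; (6,7):dx=+4,dy=-11->D; (6,8):dx=+8,dy=-14->D
  (6,9):dx=+7,dy=-6->D; (7,8):dx=+4,dy=-3->D; (7,9):dx=+3,dy=+5->C; (8,9):dx=-1,dy=+8->D
Step 2: C = 20, D = 16, total pairs = 36.
Step 3: tau = (C - D)/(n(n-1)/2) = (20 - 16)/36 = 0.111111.
Step 4: Exact two-sided p-value (enumerate n! = 362880 permutations of y under H0): p = 0.761414.
Step 5: alpha = 0.1. fail to reject H0.

tau_b = 0.1111 (C=20, D=16), p = 0.761414, fail to reject H0.


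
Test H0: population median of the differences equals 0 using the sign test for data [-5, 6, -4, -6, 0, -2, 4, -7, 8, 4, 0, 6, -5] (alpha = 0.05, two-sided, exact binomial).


Step 1: Discard zero differences. Original n = 13; n_eff = number of nonzero differences = 11.
Nonzero differences (with sign): -5, +6, -4, -6, -2, +4, -7, +8, +4, +6, -5
Step 2: Count signs: positive = 5, negative = 6.
Step 3: Under H0: P(positive) = 0.5, so the number of positives S ~ Bin(11, 0.5).
Step 4: Two-sided exact p-value = sum of Bin(11,0.5) probabilities at or below the observed probability = 1.000000.
Step 5: alpha = 0.05. fail to reject H0.

n_eff = 11, pos = 5, neg = 6, p = 1.000000, fail to reject H0.


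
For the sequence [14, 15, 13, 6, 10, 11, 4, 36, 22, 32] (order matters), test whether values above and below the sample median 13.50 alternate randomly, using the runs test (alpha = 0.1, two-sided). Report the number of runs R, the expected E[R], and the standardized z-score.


Step 1: Compute median = 13.50; label A = above, B = below.
Labels in order: AABBBBBAAA  (n_A = 5, n_B = 5)
Step 2: Count runs R = 3.
Step 3: Under H0 (random ordering), E[R] = 2*n_A*n_B/(n_A+n_B) + 1 = 2*5*5/10 + 1 = 6.0000.
        Var[R] = 2*n_A*n_B*(2*n_A*n_B - n_A - n_B) / ((n_A+n_B)^2 * (n_A+n_B-1)) = 2000/900 = 2.2222.
        SD[R] = 1.4907.
Step 4: Continuity-corrected z = (R + 0.5 - E[R]) / SD[R] = (3 + 0.5 - 6.0000) / 1.4907 = -1.6771.
Step 5: Two-sided p-value via normal approximation = 2*(1 - Phi(|z|)) = 0.093533.
Step 6: alpha = 0.1. reject H0.

R = 3, z = -1.6771, p = 0.093533, reject H0.


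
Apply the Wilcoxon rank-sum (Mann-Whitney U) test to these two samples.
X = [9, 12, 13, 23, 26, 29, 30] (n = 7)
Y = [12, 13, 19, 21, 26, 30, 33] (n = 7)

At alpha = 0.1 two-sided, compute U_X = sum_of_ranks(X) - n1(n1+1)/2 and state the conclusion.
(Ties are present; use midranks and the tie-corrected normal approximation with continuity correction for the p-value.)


Step 1: Combine and sort all 14 observations; assign midranks.
sorted (value, group): (9,X), (12,X), (12,Y), (13,X), (13,Y), (19,Y), (21,Y), (23,X), (26,X), (26,Y), (29,X), (30,X), (30,Y), (33,Y)
ranks: 9->1, 12->2.5, 12->2.5, 13->4.5, 13->4.5, 19->6, 21->7, 23->8, 26->9.5, 26->9.5, 29->11, 30->12.5, 30->12.5, 33->14
Step 2: Rank sum for X: R1 = 1 + 2.5 + 4.5 + 8 + 9.5 + 11 + 12.5 = 49.
Step 3: U_X = R1 - n1(n1+1)/2 = 49 - 7*8/2 = 49 - 28 = 21.
       U_Y = n1*n2 - U_X = 49 - 21 = 28.
Step 4: Ties are present, so use the tie-corrected normal approximation (with continuity correction) for the p-value.
Step 5: p-value = 0.700221; compare to alpha = 0.1. fail to reject H0.

U_X = 21, p = 0.700221, fail to reject H0 at alpha = 0.1.


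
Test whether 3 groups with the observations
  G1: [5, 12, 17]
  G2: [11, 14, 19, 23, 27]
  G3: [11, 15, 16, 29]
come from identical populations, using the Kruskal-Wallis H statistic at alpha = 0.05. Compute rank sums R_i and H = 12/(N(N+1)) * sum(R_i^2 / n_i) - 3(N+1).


Step 1: Combine all N = 12 observations and assign midranks.
sorted (value, group, rank): (5,G1,1), (11,G2,2.5), (11,G3,2.5), (12,G1,4), (14,G2,5), (15,G3,6), (16,G3,7), (17,G1,8), (19,G2,9), (23,G2,10), (27,G2,11), (29,G3,12)
Step 2: Sum ranks within each group.
R_1 = 13 (n_1 = 3)
R_2 = 37.5 (n_2 = 5)
R_3 = 27.5 (n_3 = 4)
Step 3: H = 12/(N(N+1)) * sum(R_i^2/n_i) - 3(N+1)
     = 12/(12*13) * (13^2/3 + 37.5^2/5 + 27.5^2/4) - 3*13
     = 0.076923 * 526.646 - 39
     = 1.511218.
Step 4: Ties present; correction factor C = 1 - 6/(12^3 - 12) = 0.996503. Corrected H = 1.511218 / 0.996503 = 1.516520.
Step 5: Under H0, H ~ chi^2(2); p-value = 0.468481.
Step 6: alpha = 0.05. fail to reject H0.

H = 1.5165, df = 2, p = 0.468481, fail to reject H0.


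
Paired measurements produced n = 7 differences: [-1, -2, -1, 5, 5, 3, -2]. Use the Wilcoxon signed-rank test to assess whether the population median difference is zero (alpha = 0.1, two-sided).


Step 1: Drop any zero differences (none here) and take |d_i|.
|d| = [1, 2, 1, 5, 5, 3, 2]
Step 2: Midrank |d_i| (ties get averaged ranks).
ranks: |1|->1.5, |2|->3.5, |1|->1.5, |5|->6.5, |5|->6.5, |3|->5, |2|->3.5
Step 3: Attach original signs; sum ranks with positive sign and with negative sign.
W+ = 6.5 + 6.5 + 5 = 18
W- = 1.5 + 3.5 + 1.5 + 3.5 = 10
(Check: W+ + W- = 28 should equal n(n+1)/2 = 28.)
Step 4: Test statistic W = min(W+, W-) = 10.
Step 5: Ties in |d|, so use the tie-corrected normal approximation.
        E[W] = n(n+1)/4 = 7*8/4 = 14.
        Tie groups: |d|=1 (t=2), |d|=2 (t=2), |d|=5 (t=2); sum(t^3 - t) = 18.
        Var[W] = n(n+1)(2n+1)/24 - sum(t^3-t)/48 = 840/24 - 18/48 = 34.625.
        z = (W - E[W]) / sqrt(Var[W]) = (10 - 14) / 5.8843 = -0.6798.
        Two-sided p = 2*Phi(z) = 0.496647.
Step 6: alpha = 0.1. fail to reject H0.

W+ = 18, W- = 10, W = min = 10, p = 0.496647, fail to reject H0.


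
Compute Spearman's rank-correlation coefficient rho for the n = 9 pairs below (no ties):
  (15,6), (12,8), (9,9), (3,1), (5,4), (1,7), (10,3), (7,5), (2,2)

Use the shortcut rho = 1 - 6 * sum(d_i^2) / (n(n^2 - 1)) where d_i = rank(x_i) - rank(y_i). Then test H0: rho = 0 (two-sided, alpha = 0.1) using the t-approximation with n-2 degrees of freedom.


Step 1: Rank x and y separately (midranks; no ties here).
rank(x): 15->9, 12->8, 9->6, 3->3, 5->4, 1->1, 10->7, 7->5, 2->2
rank(y): 6->6, 8->8, 9->9, 1->1, 4->4, 7->7, 3->3, 5->5, 2->2
Step 2: d_i = R_x(i) - R_y(i); compute d_i^2.
  (9-6)^2=9, (8-8)^2=0, (6-9)^2=9, (3-1)^2=4, (4-4)^2=0, (1-7)^2=36, (7-3)^2=16, (5-5)^2=0, (2-2)^2=0
sum(d^2) = 74.
Step 3: rho = 1 - 6*74 / (9*(9^2 - 1)) = 1 - 444/720 = 0.383333.
Step 4: Under H0, t = rho * sqrt((n-2)/(1-rho^2)) = 1.0981 ~ t(7).
Step 5: Two-sided p-value from the t-distribution with 7 df = 0.308495.
Step 6: alpha = 0.1. fail to reject H0.

rho = 0.3833, p = 0.308495, fail to reject H0 at alpha = 0.1.


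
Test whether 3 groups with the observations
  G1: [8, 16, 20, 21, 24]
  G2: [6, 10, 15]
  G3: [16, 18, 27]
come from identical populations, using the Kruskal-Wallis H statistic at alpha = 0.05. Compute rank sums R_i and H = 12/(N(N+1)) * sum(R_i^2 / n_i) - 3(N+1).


Step 1: Combine all N = 11 observations and assign midranks.
sorted (value, group, rank): (6,G2,1), (8,G1,2), (10,G2,3), (15,G2,4), (16,G1,5.5), (16,G3,5.5), (18,G3,7), (20,G1,8), (21,G1,9), (24,G1,10), (27,G3,11)
Step 2: Sum ranks within each group.
R_1 = 34.5 (n_1 = 5)
R_2 = 8 (n_2 = 3)
R_3 = 23.5 (n_3 = 3)
Step 3: H = 12/(N(N+1)) * sum(R_i^2/n_i) - 3(N+1)
     = 12/(11*12) * (34.5^2/5 + 8^2/3 + 23.5^2/3) - 3*12
     = 0.090909 * 443.467 - 36
     = 4.315152.
Step 4: Ties present; correction factor C = 1 - 6/(11^3 - 11) = 0.995455. Corrected H = 4.315152 / 0.995455 = 4.334855.
Step 5: Under H0, H ~ chi^2(2); p-value = 0.114472.
Step 6: alpha = 0.05. fail to reject H0.

H = 4.3349, df = 2, p = 0.114472, fail to reject H0.


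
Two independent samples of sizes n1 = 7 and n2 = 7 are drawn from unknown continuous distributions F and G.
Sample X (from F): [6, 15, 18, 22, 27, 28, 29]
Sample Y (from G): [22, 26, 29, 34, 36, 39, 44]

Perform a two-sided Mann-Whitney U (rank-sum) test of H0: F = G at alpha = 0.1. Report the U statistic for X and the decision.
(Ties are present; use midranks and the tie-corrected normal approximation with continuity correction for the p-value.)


Step 1: Combine and sort all 14 observations; assign midranks.
sorted (value, group): (6,X), (15,X), (18,X), (22,X), (22,Y), (26,Y), (27,X), (28,X), (29,X), (29,Y), (34,Y), (36,Y), (39,Y), (44,Y)
ranks: 6->1, 15->2, 18->3, 22->4.5, 22->4.5, 26->6, 27->7, 28->8, 29->9.5, 29->9.5, 34->11, 36->12, 39->13, 44->14
Step 2: Rank sum for X: R1 = 1 + 2 + 3 + 4.5 + 7 + 8 + 9.5 = 35.
Step 3: U_X = R1 - n1(n1+1)/2 = 35 - 7*8/2 = 35 - 28 = 7.
       U_Y = n1*n2 - U_X = 49 - 7 = 42.
Step 4: Ties are present, so use the tie-corrected normal approximation (with continuity correction) for the p-value.
Step 5: p-value = 0.029483; compare to alpha = 0.1. reject H0.

U_X = 7, p = 0.029483, reject H0 at alpha = 0.1.


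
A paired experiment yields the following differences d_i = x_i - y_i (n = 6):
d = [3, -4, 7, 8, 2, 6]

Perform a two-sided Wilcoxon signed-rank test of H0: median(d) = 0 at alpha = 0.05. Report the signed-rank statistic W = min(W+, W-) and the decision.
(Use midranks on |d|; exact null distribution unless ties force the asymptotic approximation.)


Step 1: Drop any zero differences (none here) and take |d_i|.
|d| = [3, 4, 7, 8, 2, 6]
Step 2: Midrank |d_i| (ties get averaged ranks).
ranks: |3|->2, |4|->3, |7|->5, |8|->6, |2|->1, |6|->4
Step 3: Attach original signs; sum ranks with positive sign and with negative sign.
W+ = 2 + 5 + 6 + 1 + 4 = 18
W- = 3 = 3
(Check: W+ + W- = 21 should equal n(n+1)/2 = 21.)
Step 4: Test statistic W = min(W+, W-) = 3.
Step 5: No ties, so the exact null distribution over the 2^6 = 64 sign assignments gives the two-sided p-value = 0.156250.
Step 6: alpha = 0.05. fail to reject H0.

W+ = 18, W- = 3, W = min = 3, p = 0.156250, fail to reject H0.


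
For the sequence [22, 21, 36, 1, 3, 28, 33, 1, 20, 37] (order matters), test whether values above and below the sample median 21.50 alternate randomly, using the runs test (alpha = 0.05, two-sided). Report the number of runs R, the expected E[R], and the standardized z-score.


Step 1: Compute median = 21.50; label A = above, B = below.
Labels in order: ABABBAABBA  (n_A = 5, n_B = 5)
Step 2: Count runs R = 7.
Step 3: Under H0 (random ordering), E[R] = 2*n_A*n_B/(n_A+n_B) + 1 = 2*5*5/10 + 1 = 6.0000.
        Var[R] = 2*n_A*n_B*(2*n_A*n_B - n_A - n_B) / ((n_A+n_B)^2 * (n_A+n_B-1)) = 2000/900 = 2.2222.
        SD[R] = 1.4907.
Step 4: Continuity-corrected z = (R - 0.5 - E[R]) / SD[R] = (7 - 0.5 - 6.0000) / 1.4907 = 0.3354.
Step 5: Two-sided p-value via normal approximation = 2*(1 - Phi(|z|)) = 0.737316.
Step 6: alpha = 0.05. fail to reject H0.

R = 7, z = 0.3354, p = 0.737316, fail to reject H0.


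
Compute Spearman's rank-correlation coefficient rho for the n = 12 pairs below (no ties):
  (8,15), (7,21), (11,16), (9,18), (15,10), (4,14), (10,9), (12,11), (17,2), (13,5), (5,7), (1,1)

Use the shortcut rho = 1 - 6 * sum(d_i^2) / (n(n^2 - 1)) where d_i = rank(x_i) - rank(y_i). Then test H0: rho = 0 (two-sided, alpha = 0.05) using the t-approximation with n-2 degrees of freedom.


Step 1: Rank x and y separately (midranks; no ties here).
rank(x): 8->5, 7->4, 11->8, 9->6, 15->11, 4->2, 10->7, 12->9, 17->12, 13->10, 5->3, 1->1
rank(y): 15->9, 21->12, 16->10, 18->11, 10->6, 14->8, 9->5, 11->7, 2->2, 5->3, 7->4, 1->1
Step 2: d_i = R_x(i) - R_y(i); compute d_i^2.
  (5-9)^2=16, (4-12)^2=64, (8-10)^2=4, (6-11)^2=25, (11-6)^2=25, (2-8)^2=36, (7-5)^2=4, (9-7)^2=4, (12-2)^2=100, (10-3)^2=49, (3-4)^2=1, (1-1)^2=0
sum(d^2) = 328.
Step 3: rho = 1 - 6*328 / (12*(12^2 - 1)) = 1 - 1968/1716 = -0.146853.
Step 4: Under H0, t = rho * sqrt((n-2)/(1-rho^2)) = -0.4695 ~ t(10).
Step 5: Two-sided p-value from the t-distribution with 10 df = 0.648796.
Step 6: alpha = 0.05. fail to reject H0.

rho = -0.1469, p = 0.648796, fail to reject H0 at alpha = 0.05.


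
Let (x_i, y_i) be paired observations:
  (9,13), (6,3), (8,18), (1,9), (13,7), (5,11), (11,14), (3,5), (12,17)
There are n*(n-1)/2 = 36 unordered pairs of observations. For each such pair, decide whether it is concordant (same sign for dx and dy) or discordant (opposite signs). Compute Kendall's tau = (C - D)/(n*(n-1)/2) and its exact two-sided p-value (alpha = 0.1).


Step 1: Enumerate the 36 unordered pairs (i,j) with i<j and classify each by sign(x_j-x_i) * sign(y_j-y_i).
  (1,2):dx=-3,dy=-10->C; (1,3):dx=-1,dy=+5->D; (1,4):dx=-8,dy=-4->C; (1,5):dx=+4,dy=-6->D
  (1,6):dx=-4,dy=-2->C; (1,7):dx=+2,dy=+1->C; (1,8):dx=-6,dy=-8->C; (1,9):dx=+3,dy=+4->C
  (2,3):dx=+2,dy=+15->C; (2,4):dx=-5,dy=+6->D; (2,5):dx=+7,dy=+4->C; (2,6):dx=-1,dy=+8->D
  (2,7):dx=+5,dy=+11->C; (2,8):dx=-3,dy=+2->D; (2,9):dx=+6,dy=+14->C; (3,4):dx=-7,dy=-9->C
  (3,5):dx=+5,dy=-11->D; (3,6):dx=-3,dy=-7->C; (3,7):dx=+3,dy=-4->D; (3,8):dx=-5,dy=-13->C
  (3,9):dx=+4,dy=-1->D; (4,5):dx=+12,dy=-2->D; (4,6):dx=+4,dy=+2->C; (4,7):dx=+10,dy=+5->C
  (4,8):dx=+2,dy=-4->D; (4,9):dx=+11,dy=+8->C; (5,6):dx=-8,dy=+4->D; (5,7):dx=-2,dy=+7->D
  (5,8):dx=-10,dy=-2->C; (5,9):dx=-1,dy=+10->D; (6,7):dx=+6,dy=+3->C; (6,8):dx=-2,dy=-6->C
  (6,9):dx=+7,dy=+6->C; (7,8):dx=-8,dy=-9->C; (7,9):dx=+1,dy=+3->C; (8,9):dx=+9,dy=+12->C
Step 2: C = 23, D = 13, total pairs = 36.
Step 3: tau = (C - D)/(n(n-1)/2) = (23 - 13)/36 = 0.277778.
Step 4: Exact two-sided p-value (enumerate n! = 362880 permutations of y under H0): p = 0.358488.
Step 5: alpha = 0.1. fail to reject H0.

tau_b = 0.2778 (C=23, D=13), p = 0.358488, fail to reject H0.


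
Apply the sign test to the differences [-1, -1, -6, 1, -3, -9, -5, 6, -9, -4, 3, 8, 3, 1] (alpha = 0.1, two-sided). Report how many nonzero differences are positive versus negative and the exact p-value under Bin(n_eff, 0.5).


Step 1: Discard zero differences. Original n = 14; n_eff = number of nonzero differences = 14.
Nonzero differences (with sign): -1, -1, -6, +1, -3, -9, -5, +6, -9, -4, +3, +8, +3, +1
Step 2: Count signs: positive = 6, negative = 8.
Step 3: Under H0: P(positive) = 0.5, so the number of positives S ~ Bin(14, 0.5).
Step 4: Two-sided exact p-value = sum of Bin(14,0.5) probabilities at or below the observed probability = 0.790527.
Step 5: alpha = 0.1. fail to reject H0.

n_eff = 14, pos = 6, neg = 8, p = 0.790527, fail to reject H0.


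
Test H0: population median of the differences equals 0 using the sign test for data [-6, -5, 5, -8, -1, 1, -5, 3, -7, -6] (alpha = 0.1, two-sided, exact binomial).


Step 1: Discard zero differences. Original n = 10; n_eff = number of nonzero differences = 10.
Nonzero differences (with sign): -6, -5, +5, -8, -1, +1, -5, +3, -7, -6
Step 2: Count signs: positive = 3, negative = 7.
Step 3: Under H0: P(positive) = 0.5, so the number of positives S ~ Bin(10, 0.5).
Step 4: Two-sided exact p-value = sum of Bin(10,0.5) probabilities at or below the observed probability = 0.343750.
Step 5: alpha = 0.1. fail to reject H0.

n_eff = 10, pos = 3, neg = 7, p = 0.343750, fail to reject H0.


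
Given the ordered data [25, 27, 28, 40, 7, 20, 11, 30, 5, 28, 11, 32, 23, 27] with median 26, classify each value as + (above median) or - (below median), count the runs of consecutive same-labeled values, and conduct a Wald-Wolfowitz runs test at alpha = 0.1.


Step 1: Compute median = 26; label A = above, B = below.
Labels in order: BAAABBBABABABA  (n_A = 7, n_B = 7)
Step 2: Count runs R = 10.
Step 3: Under H0 (random ordering), E[R] = 2*n_A*n_B/(n_A+n_B) + 1 = 2*7*7/14 + 1 = 8.0000.
        Var[R] = 2*n_A*n_B*(2*n_A*n_B - n_A - n_B) / ((n_A+n_B)^2 * (n_A+n_B-1)) = 8232/2548 = 3.2308.
        SD[R] = 1.7974.
Step 4: Continuity-corrected z = (R - 0.5 - E[R]) / SD[R] = (10 - 0.5 - 8.0000) / 1.7974 = 0.8345.
Step 5: Two-sided p-value via normal approximation = 2*(1 - Phi(|z|)) = 0.403986.
Step 6: alpha = 0.1. fail to reject H0.

R = 10, z = 0.8345, p = 0.403986, fail to reject H0.


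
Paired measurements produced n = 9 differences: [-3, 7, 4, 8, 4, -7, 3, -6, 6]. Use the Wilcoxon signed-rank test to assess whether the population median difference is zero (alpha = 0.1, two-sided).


Step 1: Drop any zero differences (none here) and take |d_i|.
|d| = [3, 7, 4, 8, 4, 7, 3, 6, 6]
Step 2: Midrank |d_i| (ties get averaged ranks).
ranks: |3|->1.5, |7|->7.5, |4|->3.5, |8|->9, |4|->3.5, |7|->7.5, |3|->1.5, |6|->5.5, |6|->5.5
Step 3: Attach original signs; sum ranks with positive sign and with negative sign.
W+ = 7.5 + 3.5 + 9 + 3.5 + 1.5 + 5.5 = 30.5
W- = 1.5 + 7.5 + 5.5 = 14.5
(Check: W+ + W- = 45 should equal n(n+1)/2 = 45.)
Step 4: Test statistic W = min(W+, W-) = 14.5.
Step 5: Ties in |d|, so use the tie-corrected normal approximation.
        E[W] = n(n+1)/4 = 9*10/4 = 22.5.
        Tie groups: |d|=3 (t=2), |d|=4 (t=2), |d|=6 (t=2), |d|=7 (t=2); sum(t^3 - t) = 24.
        Var[W] = n(n+1)(2n+1)/24 - sum(t^3-t)/48 = 1710/24 - 24/48 = 70.75.
        z = (W - E[W]) / sqrt(Var[W]) = (14.5 - 22.5) / 8.4113 = -0.9511.
        Two-sided p = 2*Phi(z) = 0.341553.
Step 6: alpha = 0.1. fail to reject H0.

W+ = 30.5, W- = 14.5, W = min = 14.5, p = 0.341553, fail to reject H0.


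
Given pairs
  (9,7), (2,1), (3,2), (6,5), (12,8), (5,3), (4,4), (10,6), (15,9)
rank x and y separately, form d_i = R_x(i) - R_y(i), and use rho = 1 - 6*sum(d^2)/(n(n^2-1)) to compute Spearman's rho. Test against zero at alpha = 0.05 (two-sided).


Step 1: Rank x and y separately (midranks; no ties here).
rank(x): 9->6, 2->1, 3->2, 6->5, 12->8, 5->4, 4->3, 10->7, 15->9
rank(y): 7->7, 1->1, 2->2, 5->5, 8->8, 3->3, 4->4, 6->6, 9->9
Step 2: d_i = R_x(i) - R_y(i); compute d_i^2.
  (6-7)^2=1, (1-1)^2=0, (2-2)^2=0, (5-5)^2=0, (8-8)^2=0, (4-3)^2=1, (3-4)^2=1, (7-6)^2=1, (9-9)^2=0
sum(d^2) = 4.
Step 3: rho = 1 - 6*4 / (9*(9^2 - 1)) = 1 - 24/720 = 0.966667.
Step 4: Under H0, t = rho * sqrt((n-2)/(1-rho^2)) = 9.9890 ~ t(7).
Step 5: Two-sided p-value from the t-distribution with 7 df = 0.000022.
Step 6: alpha = 0.05. reject H0.

rho = 0.9667, p = 0.000022, reject H0 at alpha = 0.05.


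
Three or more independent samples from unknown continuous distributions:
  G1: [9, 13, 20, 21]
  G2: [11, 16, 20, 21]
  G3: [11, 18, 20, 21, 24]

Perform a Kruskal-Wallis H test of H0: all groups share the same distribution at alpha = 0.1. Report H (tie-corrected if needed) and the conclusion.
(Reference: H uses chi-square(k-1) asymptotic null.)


Step 1: Combine all N = 13 observations and assign midranks.
sorted (value, group, rank): (9,G1,1), (11,G2,2.5), (11,G3,2.5), (13,G1,4), (16,G2,5), (18,G3,6), (20,G1,8), (20,G2,8), (20,G3,8), (21,G1,11), (21,G2,11), (21,G3,11), (24,G3,13)
Step 2: Sum ranks within each group.
R_1 = 24 (n_1 = 4)
R_2 = 26.5 (n_2 = 4)
R_3 = 40.5 (n_3 = 5)
Step 3: H = 12/(N(N+1)) * sum(R_i^2/n_i) - 3(N+1)
     = 12/(13*14) * (24^2/4 + 26.5^2/4 + 40.5^2/5) - 3*14
     = 0.065934 * 647.612 - 42
     = 0.699725.
Step 4: Ties present; correction factor C = 1 - 54/(13^3 - 13) = 0.975275. Corrected H = 0.699725 / 0.975275 = 0.717465.
Step 5: Under H0, H ~ chi^2(2); p-value = 0.698561.
Step 6: alpha = 0.1. fail to reject H0.

H = 0.7175, df = 2, p = 0.698561, fail to reject H0.


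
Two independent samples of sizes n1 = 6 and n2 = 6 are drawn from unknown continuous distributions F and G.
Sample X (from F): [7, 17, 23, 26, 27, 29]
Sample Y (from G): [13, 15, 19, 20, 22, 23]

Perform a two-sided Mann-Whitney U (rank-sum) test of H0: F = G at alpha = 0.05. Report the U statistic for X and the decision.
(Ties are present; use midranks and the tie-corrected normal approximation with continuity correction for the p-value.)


Step 1: Combine and sort all 12 observations; assign midranks.
sorted (value, group): (7,X), (13,Y), (15,Y), (17,X), (19,Y), (20,Y), (22,Y), (23,X), (23,Y), (26,X), (27,X), (29,X)
ranks: 7->1, 13->2, 15->3, 17->4, 19->5, 20->6, 22->7, 23->8.5, 23->8.5, 26->10, 27->11, 29->12
Step 2: Rank sum for X: R1 = 1 + 4 + 8.5 + 10 + 11 + 12 = 46.5.
Step 3: U_X = R1 - n1(n1+1)/2 = 46.5 - 6*7/2 = 46.5 - 21 = 25.5.
       U_Y = n1*n2 - U_X = 36 - 25.5 = 10.5.
Step 4: Ties are present, so use the tie-corrected normal approximation (with continuity correction) for the p-value.
Step 5: p-value = 0.261496; compare to alpha = 0.05. fail to reject H0.

U_X = 25.5, p = 0.261496, fail to reject H0 at alpha = 0.05.


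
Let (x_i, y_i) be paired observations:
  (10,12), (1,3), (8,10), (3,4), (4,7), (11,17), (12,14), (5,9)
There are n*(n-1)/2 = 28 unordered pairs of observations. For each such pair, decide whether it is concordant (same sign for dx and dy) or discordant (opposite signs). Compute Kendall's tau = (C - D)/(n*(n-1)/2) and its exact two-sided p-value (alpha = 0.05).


Step 1: Enumerate the 28 unordered pairs (i,j) with i<j and classify each by sign(x_j-x_i) * sign(y_j-y_i).
  (1,2):dx=-9,dy=-9->C; (1,3):dx=-2,dy=-2->C; (1,4):dx=-7,dy=-8->C; (1,5):dx=-6,dy=-5->C
  (1,6):dx=+1,dy=+5->C; (1,7):dx=+2,dy=+2->C; (1,8):dx=-5,dy=-3->C; (2,3):dx=+7,dy=+7->C
  (2,4):dx=+2,dy=+1->C; (2,5):dx=+3,dy=+4->C; (2,6):dx=+10,dy=+14->C; (2,7):dx=+11,dy=+11->C
  (2,8):dx=+4,dy=+6->C; (3,4):dx=-5,dy=-6->C; (3,5):dx=-4,dy=-3->C; (3,6):dx=+3,dy=+7->C
  (3,7):dx=+4,dy=+4->C; (3,8):dx=-3,dy=-1->C; (4,5):dx=+1,dy=+3->C; (4,6):dx=+8,dy=+13->C
  (4,7):dx=+9,dy=+10->C; (4,8):dx=+2,dy=+5->C; (5,6):dx=+7,dy=+10->C; (5,7):dx=+8,dy=+7->C
  (5,8):dx=+1,dy=+2->C; (6,7):dx=+1,dy=-3->D; (6,8):dx=-6,dy=-8->C; (7,8):dx=-7,dy=-5->C
Step 2: C = 27, D = 1, total pairs = 28.
Step 3: tau = (C - D)/(n(n-1)/2) = (27 - 1)/28 = 0.928571.
Step 4: Exact two-sided p-value (enumerate n! = 40320 permutations of y under H0): p = 0.000397.
Step 5: alpha = 0.05. reject H0.

tau_b = 0.9286 (C=27, D=1), p = 0.000397, reject H0.


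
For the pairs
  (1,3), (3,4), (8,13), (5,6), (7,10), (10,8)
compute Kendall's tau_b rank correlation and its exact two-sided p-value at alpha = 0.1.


Step 1: Enumerate the 15 unordered pairs (i,j) with i<j and classify each by sign(x_j-x_i) * sign(y_j-y_i).
  (1,2):dx=+2,dy=+1->C; (1,3):dx=+7,dy=+10->C; (1,4):dx=+4,dy=+3->C; (1,5):dx=+6,dy=+7->C
  (1,6):dx=+9,dy=+5->C; (2,3):dx=+5,dy=+9->C; (2,4):dx=+2,dy=+2->C; (2,5):dx=+4,dy=+6->C
  (2,6):dx=+7,dy=+4->C; (3,4):dx=-3,dy=-7->C; (3,5):dx=-1,dy=-3->C; (3,6):dx=+2,dy=-5->D
  (4,5):dx=+2,dy=+4->C; (4,6):dx=+5,dy=+2->C; (5,6):dx=+3,dy=-2->D
Step 2: C = 13, D = 2, total pairs = 15.
Step 3: tau = (C - D)/(n(n-1)/2) = (13 - 2)/15 = 0.733333.
Step 4: Exact two-sided p-value (enumerate n! = 720 permutations of y under H0): p = 0.055556.
Step 5: alpha = 0.1. reject H0.

tau_b = 0.7333 (C=13, D=2), p = 0.055556, reject H0.


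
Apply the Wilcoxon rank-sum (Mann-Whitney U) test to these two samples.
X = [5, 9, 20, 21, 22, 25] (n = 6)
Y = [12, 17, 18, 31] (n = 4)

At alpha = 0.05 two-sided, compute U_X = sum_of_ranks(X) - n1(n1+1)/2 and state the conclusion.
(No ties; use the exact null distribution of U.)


Step 1: Combine and sort all 10 observations; assign midranks.
sorted (value, group): (5,X), (9,X), (12,Y), (17,Y), (18,Y), (20,X), (21,X), (22,X), (25,X), (31,Y)
ranks: 5->1, 9->2, 12->3, 17->4, 18->5, 20->6, 21->7, 22->8, 25->9, 31->10
Step 2: Rank sum for X: R1 = 1 + 2 + 6 + 7 + 8 + 9 = 33.
Step 3: U_X = R1 - n1(n1+1)/2 = 33 - 6*7/2 = 33 - 21 = 12.
       U_Y = n1*n2 - U_X = 24 - 12 = 12.
Step 4: No ties, so the exact null distribution of U (based on enumerating the C(10,6) = 210 equally likely rank assignments) gives the two-sided p-value.
Step 5: p-value = 1.000000; compare to alpha = 0.05. fail to reject H0.

U_X = 12, p = 1.000000, fail to reject H0 at alpha = 0.05.
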